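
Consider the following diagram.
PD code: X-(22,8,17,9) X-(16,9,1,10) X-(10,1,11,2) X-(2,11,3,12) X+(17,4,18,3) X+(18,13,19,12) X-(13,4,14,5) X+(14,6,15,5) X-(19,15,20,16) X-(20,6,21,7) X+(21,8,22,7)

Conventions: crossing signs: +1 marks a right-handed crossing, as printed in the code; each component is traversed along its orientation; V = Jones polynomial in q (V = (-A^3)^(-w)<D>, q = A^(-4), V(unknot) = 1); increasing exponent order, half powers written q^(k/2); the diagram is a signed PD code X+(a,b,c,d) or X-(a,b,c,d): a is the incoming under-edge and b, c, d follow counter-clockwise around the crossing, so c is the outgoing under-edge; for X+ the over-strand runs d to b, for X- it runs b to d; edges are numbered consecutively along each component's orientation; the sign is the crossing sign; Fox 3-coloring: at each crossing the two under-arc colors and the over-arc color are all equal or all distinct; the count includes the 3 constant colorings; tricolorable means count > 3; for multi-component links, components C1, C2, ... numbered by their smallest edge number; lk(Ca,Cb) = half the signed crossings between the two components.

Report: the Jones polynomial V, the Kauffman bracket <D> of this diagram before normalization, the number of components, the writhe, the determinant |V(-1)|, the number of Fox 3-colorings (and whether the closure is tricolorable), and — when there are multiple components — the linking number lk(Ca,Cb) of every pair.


Jones polynomial: V(q) = q^(-9/2) - q^(-5/2) - q^(-3/2) - q^(-1/2)
<D> = A^-7 + A^-3 + A - A^9; writhe -3
components 2, writhe -3 (11 crossings)
linking number lk(C1,C2) = 0
3-colorings: 27 of 3^11, det 0 — tricolorable
note: det 0 = |V(-1)|; divisible by 3, so tricolorable


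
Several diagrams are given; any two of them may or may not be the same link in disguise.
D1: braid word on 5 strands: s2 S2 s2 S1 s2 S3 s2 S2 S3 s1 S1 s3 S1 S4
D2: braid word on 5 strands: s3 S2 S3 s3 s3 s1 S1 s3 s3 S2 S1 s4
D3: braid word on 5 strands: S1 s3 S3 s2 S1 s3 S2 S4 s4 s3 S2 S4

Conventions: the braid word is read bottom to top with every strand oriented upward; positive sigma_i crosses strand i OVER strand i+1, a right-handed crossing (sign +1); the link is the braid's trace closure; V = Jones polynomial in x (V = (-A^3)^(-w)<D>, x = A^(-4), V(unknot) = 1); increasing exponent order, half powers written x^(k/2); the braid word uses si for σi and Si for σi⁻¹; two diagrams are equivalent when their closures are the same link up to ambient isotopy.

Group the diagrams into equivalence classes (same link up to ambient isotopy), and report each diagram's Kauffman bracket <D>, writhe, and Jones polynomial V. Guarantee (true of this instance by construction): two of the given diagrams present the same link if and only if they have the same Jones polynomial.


equivalence classes: {D1} | {D2} | {D3}
D1 (bracket A^-14 - A^-10 + A^-6 - A^-2 + A^2; 14 crossings at w = -2): V = x^-2 - x^-1 + 1 - x + x^2
D2 (bracket A^-14 - 2A^-10 + 2A^-6 - 2A^-2 + 2A^2 - A^6 + A^10; 12 crossings at w = +2): V = x^-1 - 1 + 2x - 2x^2 + 2x^3 - 2x^4 + x^5
D3 (bracket A^-14 - A^-10 + 2A^-6 - 2A^-2 + A^2 - A^6 + A^10; 12 crossings at w = -2): V = x^-4 - x^-3 + x^-2 - 2x^-1 + 2 - x + x^2
key observation: comparing 3 Jones polynomials yields 3 groups


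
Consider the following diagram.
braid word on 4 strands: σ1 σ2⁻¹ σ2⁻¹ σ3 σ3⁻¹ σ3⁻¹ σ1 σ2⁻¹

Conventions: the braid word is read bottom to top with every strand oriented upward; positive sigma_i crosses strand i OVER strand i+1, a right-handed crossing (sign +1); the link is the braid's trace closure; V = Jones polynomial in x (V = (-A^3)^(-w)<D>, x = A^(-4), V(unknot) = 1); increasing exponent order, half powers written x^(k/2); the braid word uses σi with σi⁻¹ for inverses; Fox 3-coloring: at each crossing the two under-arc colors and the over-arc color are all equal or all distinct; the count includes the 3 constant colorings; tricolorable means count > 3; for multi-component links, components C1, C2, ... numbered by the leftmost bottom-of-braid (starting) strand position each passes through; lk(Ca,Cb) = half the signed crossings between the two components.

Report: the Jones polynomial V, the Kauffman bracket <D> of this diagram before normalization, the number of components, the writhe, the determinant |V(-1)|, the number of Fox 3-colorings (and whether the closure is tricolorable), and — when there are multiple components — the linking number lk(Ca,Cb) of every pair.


V = x^(-7/2) - 2x^(-5/2) + x^(-3/2) - 2x^(-1/2) + x^(1/2) - x^(3/2)
<D> = -A^-12 + A^-8 - 2A^-4 + 1 - 2A^4 + A^8 (w = -2)
2 components over 8 crossings, w = -2
lk(C1,C2): 0
3 Fox colorings among 3^8, |V(-1)| = 8: not tricolorable
why: the 1 component pair carries total linking 0


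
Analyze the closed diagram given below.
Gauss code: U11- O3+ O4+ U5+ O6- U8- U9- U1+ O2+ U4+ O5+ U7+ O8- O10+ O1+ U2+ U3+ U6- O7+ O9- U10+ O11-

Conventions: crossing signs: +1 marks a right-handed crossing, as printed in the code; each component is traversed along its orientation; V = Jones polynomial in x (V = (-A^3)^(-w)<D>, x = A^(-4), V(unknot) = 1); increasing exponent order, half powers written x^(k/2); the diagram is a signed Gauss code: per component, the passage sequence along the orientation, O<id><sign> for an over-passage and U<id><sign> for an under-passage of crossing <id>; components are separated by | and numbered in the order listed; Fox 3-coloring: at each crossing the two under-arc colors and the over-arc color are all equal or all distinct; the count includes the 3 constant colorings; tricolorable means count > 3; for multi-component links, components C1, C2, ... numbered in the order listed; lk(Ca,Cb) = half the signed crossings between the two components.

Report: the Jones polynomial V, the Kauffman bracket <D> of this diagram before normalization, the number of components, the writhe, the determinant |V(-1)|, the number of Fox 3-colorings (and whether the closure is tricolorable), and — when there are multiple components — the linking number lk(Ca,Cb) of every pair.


V(x) = x + x^3 - x^4
bracket: A^-7 - A^-3 - A^5, w = +3
1 component, writhe +3, over 11 crossings
det 3, colorings 9 of 3^11 — tricolorable
observation: the span of V is 3, forcing >= 3 crossings in any diagram


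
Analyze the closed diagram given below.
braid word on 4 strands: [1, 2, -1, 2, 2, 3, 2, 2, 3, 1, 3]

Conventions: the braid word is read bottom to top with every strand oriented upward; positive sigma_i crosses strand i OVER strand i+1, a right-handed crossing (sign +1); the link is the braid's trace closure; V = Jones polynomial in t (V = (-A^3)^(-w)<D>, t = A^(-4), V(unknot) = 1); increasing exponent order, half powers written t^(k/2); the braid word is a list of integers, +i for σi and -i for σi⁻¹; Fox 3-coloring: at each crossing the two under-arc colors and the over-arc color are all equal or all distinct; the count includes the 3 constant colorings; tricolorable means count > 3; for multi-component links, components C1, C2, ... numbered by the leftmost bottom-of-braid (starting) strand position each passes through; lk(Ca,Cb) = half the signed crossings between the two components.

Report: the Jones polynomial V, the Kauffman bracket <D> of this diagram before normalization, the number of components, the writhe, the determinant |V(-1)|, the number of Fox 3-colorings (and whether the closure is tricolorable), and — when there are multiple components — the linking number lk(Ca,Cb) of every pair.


V = t^3 - t^4 + 2t^5 - t^6 + 2t^7 - 2t^8 + t^9 - t^10
<D> = A^-13 - A^-9 + 2A^-5 - 2A^-1 + A^3 - 2A^7 + A^11 - A^15 (w = +9)
1 component over 11 crossings, w = +9
3 Fox colorings among 3^11, |V(-1)| = 11: not tricolorable
why: |V(-1)| = 11: so not tricolorable, since 3 does not divide 11


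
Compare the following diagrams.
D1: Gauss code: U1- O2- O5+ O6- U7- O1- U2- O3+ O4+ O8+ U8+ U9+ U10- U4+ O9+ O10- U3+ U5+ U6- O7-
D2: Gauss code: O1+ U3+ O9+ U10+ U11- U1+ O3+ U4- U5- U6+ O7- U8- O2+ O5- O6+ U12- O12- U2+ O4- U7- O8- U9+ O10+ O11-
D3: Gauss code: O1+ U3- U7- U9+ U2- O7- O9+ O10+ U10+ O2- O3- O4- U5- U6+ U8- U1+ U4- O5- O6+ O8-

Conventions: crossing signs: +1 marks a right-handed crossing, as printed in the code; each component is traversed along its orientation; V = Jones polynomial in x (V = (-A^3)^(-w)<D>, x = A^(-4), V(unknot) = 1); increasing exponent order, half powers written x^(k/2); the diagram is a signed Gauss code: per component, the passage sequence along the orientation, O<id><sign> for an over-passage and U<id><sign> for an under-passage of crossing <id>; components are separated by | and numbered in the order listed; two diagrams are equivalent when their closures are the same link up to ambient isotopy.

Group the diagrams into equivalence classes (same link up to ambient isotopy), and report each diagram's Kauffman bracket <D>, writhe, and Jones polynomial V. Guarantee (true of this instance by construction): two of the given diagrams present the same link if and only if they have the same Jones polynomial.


grouping into links: {D1} | {D2} | {D3}
V(D1) = -x^-4 + x^-3 + x^-1  (w 0, c 10, <D> = A^4 + A^12 - A^16)
V(D2) = -x^-3 + x^-2 - x^-1 + 3 - x + x^2 - x^3  (w 0, c 12, <D> = -A^-12 + A^-8 - A^-4 + 3 - A^4 + A^8 - A^12)
V(D3) = 1  [10 crossings, <D> = A^-6, w = -2]
why: 3 values of V(x) split the 3 diagrams


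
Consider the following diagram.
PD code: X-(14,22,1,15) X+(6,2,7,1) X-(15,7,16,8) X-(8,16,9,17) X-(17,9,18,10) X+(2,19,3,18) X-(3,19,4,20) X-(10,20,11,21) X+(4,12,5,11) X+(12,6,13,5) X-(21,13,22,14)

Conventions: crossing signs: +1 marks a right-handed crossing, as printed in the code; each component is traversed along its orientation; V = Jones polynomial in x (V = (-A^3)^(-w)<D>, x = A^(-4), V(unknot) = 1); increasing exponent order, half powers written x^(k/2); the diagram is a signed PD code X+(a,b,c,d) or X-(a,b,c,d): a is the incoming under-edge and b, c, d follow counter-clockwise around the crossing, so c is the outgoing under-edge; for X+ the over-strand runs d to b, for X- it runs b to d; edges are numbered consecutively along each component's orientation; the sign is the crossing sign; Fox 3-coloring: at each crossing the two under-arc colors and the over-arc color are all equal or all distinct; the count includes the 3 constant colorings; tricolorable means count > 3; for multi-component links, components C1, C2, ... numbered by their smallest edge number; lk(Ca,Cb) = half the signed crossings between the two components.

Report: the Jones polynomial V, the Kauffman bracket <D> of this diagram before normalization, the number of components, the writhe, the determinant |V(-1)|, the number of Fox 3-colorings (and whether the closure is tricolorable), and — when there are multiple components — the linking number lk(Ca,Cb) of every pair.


V(x) = -x^(-15/2) + 2x^(-13/2) - 4x^(-11/2) + 5x^(-9/2) - 6x^(-7/2) + 5x^(-5/2) - 5x^(-3/2) + 3x^(-1/2) - 2x^(1/2) + x^(3/2)
bracket: -A^-15 + 2A^-11 - 3A^-7 + 5A^-3 - 5A + 6A^5 - 5A^9 + 4A^13 - 2A^17 + A^21, w = -3
2 components, writhe -3, over 11 crossings
lk(C1,C2) = -3
det 34, colorings 3 of 3^11 — not tricolorable
observation: summing lk over 1 pair gives -3


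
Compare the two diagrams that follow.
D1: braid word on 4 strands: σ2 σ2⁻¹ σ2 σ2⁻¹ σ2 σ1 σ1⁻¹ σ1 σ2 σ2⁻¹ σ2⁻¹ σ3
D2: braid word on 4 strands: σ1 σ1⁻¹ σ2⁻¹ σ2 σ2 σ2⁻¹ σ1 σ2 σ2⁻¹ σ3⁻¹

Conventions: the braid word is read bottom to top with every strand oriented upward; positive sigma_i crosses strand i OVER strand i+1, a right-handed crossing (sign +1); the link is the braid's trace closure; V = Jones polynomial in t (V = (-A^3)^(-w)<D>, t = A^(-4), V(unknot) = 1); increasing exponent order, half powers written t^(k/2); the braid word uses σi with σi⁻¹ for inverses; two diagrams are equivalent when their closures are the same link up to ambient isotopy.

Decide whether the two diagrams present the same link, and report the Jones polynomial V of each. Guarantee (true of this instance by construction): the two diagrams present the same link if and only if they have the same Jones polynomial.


equivalent: yes
V(D1) = -t^(-1/2) - t^(1/2)  (w +2, c 12, <D> = -A^4 - A^8)
V(D2) = -t^(-1/2) - t^(1/2)  (w 0, c 10, <D> = -A^-2 - A^2)
why: all 2 diagrams share one V(t), hence one class


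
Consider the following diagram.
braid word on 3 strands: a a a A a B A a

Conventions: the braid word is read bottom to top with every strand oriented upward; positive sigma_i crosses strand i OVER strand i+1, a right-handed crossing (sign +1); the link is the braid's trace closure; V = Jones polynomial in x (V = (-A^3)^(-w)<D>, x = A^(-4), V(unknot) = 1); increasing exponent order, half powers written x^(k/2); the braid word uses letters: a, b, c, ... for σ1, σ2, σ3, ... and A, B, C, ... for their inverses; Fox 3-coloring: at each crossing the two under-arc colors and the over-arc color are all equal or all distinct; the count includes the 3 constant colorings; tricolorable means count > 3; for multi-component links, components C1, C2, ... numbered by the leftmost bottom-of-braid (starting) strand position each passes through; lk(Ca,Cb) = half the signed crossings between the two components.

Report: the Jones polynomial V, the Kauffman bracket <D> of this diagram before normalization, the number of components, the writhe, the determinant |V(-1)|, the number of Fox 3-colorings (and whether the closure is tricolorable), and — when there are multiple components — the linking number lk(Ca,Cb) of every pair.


V(x) = x + x^3 - x^4
bracket: -A^-10 + A^-6 + A^2, w = +2
1 component, writhe +2, over 8 crossings
det 3, colorings 9 of 3^8 — tricolorable
observation: w = +2 (over 8 crossings) is diagram-only; (-A^3)^(-2) removes it from V


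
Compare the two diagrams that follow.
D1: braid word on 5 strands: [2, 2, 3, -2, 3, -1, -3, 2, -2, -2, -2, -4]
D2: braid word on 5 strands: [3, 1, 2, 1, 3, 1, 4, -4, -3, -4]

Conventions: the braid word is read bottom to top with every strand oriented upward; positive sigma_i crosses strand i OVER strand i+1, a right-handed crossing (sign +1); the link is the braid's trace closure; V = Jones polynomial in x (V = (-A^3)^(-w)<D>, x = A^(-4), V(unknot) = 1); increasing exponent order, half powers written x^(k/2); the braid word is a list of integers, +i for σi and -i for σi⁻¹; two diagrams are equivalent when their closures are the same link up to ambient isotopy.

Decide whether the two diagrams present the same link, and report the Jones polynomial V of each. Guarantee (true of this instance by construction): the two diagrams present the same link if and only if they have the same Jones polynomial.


equivalent: no
D1 (bracket A^-6; 12 crossings at w = -2): V = 1
V(D2) = x + x^3 - x^4  [10 crossings, <D> = -A^-4 + 1 + A^8, w = +4]
observation: V(x) takes 2 values over 2 diagrams, fixing the grouping


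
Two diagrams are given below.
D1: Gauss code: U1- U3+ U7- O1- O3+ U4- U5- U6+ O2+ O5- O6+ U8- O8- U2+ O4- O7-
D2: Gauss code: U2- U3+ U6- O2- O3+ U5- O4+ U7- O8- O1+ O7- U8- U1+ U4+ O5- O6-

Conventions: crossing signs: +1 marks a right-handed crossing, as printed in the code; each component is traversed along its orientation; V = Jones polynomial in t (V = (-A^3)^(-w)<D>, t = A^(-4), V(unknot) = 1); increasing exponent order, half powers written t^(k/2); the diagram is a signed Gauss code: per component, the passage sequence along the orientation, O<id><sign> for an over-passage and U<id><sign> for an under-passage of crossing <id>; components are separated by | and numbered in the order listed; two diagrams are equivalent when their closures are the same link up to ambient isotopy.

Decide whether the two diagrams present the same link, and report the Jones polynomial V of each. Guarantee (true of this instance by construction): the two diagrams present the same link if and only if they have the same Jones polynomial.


same link: yes
V(D1) = 1  [8 crossings, <D> = A^-6, w = -2]
V(D2) = 1  [8 crossings, <D> = A^-6, w = -2]
insight: one V(t) for all 2 diagrams — one class (guaranteed)


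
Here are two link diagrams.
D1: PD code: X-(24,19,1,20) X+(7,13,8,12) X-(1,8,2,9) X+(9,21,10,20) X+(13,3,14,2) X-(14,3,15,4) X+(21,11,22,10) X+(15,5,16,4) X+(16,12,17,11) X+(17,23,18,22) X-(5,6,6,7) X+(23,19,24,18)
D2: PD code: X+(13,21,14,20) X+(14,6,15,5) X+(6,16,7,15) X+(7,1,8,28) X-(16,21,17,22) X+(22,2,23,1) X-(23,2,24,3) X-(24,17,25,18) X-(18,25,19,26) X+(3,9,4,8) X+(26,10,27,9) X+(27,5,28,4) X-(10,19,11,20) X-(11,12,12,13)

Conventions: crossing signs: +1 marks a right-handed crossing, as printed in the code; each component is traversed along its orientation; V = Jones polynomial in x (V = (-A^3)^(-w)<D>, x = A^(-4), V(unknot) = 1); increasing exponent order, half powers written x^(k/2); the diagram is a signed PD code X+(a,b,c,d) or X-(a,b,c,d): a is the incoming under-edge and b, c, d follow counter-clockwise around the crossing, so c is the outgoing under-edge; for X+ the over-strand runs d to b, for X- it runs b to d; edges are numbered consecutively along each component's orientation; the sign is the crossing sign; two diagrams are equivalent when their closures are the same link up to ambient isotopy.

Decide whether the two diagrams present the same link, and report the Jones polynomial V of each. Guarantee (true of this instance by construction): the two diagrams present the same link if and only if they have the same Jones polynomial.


same link: no
V(D1) = x - x^2 + 2x^3 - x^4 + x^5 - x^6  [12 crossings, <D> = -A^-12 + A^-8 - A^-4 + 2 - A^4 + A^8, w = +4]
V(D2) = -x^-2 + x^-1 - 1 + 3x - 2x^2 + 3x^3 - 2x^4 + x^5 - x^6  [14 crossings, <D> = -A^-18 + A^-14 - 2A^-10 + 3A^-6 - 2A^-2 + 3A^2 - A^6 + A^10 - A^14, w = +2]
insight: 2 classes among 2 diagrams; unequal V(x) rules out equality


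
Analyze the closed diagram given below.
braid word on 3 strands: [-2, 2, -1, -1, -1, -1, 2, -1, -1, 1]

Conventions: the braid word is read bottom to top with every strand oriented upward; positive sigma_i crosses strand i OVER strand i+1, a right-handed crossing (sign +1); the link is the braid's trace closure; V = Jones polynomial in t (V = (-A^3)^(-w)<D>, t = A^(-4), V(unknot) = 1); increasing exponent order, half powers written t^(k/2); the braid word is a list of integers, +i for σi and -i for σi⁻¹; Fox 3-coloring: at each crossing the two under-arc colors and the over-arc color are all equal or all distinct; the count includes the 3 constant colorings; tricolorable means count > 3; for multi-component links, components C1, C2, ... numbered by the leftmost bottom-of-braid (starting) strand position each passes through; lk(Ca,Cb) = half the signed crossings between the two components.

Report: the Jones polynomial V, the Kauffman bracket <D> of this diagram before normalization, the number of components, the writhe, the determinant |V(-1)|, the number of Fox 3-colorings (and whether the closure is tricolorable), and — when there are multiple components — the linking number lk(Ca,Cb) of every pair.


V(t) = -t^-7 + t^-6 - t^-5 + t^-4 + t^-2
bracket: A^-4 + A^4 - A^8 + A^12 - A^16, w = -4
1 component, writhe -4, over 10 crossings
det 5, colorings 3 of 3^10 — not tricolorable
observation: |V(-1)| = 5: so not tricolorable, since 3 does not divide 5


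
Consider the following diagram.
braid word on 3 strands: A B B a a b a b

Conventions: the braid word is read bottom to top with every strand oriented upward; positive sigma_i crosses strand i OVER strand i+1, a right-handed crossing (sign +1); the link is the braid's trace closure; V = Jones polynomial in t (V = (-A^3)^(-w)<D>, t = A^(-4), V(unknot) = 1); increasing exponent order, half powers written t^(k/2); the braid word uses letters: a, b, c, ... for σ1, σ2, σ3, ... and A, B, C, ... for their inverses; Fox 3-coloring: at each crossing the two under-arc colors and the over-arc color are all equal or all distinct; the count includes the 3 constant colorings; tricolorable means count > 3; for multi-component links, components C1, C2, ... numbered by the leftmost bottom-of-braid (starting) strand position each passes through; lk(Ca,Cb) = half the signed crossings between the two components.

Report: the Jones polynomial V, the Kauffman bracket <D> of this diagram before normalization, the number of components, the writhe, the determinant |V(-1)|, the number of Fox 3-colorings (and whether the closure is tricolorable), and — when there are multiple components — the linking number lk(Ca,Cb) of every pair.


V = t + t^3 - t^4
<D> = -A^-10 + A^-6 + A^2 (w = +2)
1 component over 8 crossings, w = +2
9 Fox colorings among 3^8, |V(-1)| = 3: tricolorable
why: w = +2 (over 8 crossings) is diagram-only; (-A^3)^(-2) removes it from V


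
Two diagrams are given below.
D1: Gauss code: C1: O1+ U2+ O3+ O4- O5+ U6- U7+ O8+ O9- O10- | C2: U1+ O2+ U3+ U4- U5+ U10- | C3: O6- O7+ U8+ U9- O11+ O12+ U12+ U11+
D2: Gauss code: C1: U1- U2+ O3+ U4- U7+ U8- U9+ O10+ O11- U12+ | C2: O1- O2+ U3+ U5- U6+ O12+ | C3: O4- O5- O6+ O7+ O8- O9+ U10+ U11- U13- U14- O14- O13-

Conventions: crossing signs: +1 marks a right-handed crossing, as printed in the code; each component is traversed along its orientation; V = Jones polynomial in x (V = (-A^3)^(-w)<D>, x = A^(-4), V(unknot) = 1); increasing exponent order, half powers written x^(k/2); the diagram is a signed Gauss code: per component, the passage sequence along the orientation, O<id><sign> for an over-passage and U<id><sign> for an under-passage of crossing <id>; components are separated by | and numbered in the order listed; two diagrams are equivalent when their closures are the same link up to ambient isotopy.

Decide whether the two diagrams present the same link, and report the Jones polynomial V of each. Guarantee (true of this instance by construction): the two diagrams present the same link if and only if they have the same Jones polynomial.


same link: yes
V(D1) = 1 + x + x^2 + x^3  [12 crossings, <D> = 1 + A^4 + A^8 + A^12, w = +4]
V(D2) = 1 + x + x^2 + x^3  [14 crossings, <D> = A^-12 + A^-8 + A^-4 + 1, w = 0]
insight: Reidemeister moves carry D1 (12 crossings) to D2 (14)


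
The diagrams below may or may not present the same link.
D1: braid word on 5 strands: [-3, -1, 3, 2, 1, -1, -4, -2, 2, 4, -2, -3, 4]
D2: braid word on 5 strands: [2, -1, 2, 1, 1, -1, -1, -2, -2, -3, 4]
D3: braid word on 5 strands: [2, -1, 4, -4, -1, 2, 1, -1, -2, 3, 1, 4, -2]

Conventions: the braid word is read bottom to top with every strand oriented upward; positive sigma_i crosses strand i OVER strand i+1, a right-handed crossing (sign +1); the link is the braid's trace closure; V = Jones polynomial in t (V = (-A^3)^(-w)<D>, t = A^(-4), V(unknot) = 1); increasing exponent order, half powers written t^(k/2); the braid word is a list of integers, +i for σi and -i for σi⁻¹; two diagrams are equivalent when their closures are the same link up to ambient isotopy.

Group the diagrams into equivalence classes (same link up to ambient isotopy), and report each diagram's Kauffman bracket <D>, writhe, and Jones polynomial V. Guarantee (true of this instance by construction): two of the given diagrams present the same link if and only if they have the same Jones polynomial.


equivalence classes: {D1, D2, D3}
D1 (bracket A^-5 + A^-1; 13 crossings at w = -1): V = -t^(-1/2) - t^(1/2)
V(D2) = -t^(-1/2) - t^(1/2)  [11 crossings, <D> = A^-5 + A^-1, w = -1]
V(D3) = -t^(-1/2) - t^(1/2)  (w +1, c 13, <D> = A + A^5)
observation: all 3 diagrams share one V(t), hence one class


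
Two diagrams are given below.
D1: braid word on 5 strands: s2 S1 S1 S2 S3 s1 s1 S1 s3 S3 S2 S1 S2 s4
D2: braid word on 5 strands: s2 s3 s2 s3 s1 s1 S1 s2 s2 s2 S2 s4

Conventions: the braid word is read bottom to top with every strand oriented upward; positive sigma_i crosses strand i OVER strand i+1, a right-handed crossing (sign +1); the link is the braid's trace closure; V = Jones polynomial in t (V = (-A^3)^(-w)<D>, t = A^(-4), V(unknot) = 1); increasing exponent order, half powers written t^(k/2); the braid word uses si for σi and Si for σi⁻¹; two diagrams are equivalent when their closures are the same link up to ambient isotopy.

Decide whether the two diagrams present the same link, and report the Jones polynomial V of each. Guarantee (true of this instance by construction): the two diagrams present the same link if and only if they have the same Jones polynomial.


equivalent: no
V(D1) = -t^-6 + t^-5 - t^-4 + 2t^-3 - t^-2 + t^-1  (w -4, c 14, <D> = A^-8 - A^-4 + 2 - A^4 + A^8 - A^12)
D2 (bracket -A^-4 + 1 - A^4 + A^8 + A^16; 12 crossings at w = +8): V = t^2 + t^4 - t^5 + t^6 - t^7
why: comparing 2 Jones polynomials yields 2 groups


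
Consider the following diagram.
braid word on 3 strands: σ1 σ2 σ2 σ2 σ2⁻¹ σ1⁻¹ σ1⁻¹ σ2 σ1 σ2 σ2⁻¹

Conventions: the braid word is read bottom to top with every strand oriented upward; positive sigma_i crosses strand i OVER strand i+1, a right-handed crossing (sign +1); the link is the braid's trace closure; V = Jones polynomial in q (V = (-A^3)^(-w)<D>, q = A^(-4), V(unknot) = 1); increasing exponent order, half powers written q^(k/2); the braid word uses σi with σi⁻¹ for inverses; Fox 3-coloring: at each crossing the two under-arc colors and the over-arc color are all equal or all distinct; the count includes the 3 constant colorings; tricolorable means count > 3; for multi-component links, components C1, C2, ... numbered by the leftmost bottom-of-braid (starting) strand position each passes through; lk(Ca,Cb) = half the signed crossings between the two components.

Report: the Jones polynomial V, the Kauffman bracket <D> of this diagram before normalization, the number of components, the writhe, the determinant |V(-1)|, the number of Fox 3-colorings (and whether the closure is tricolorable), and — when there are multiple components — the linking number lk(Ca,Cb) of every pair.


Jones polynomial: V(q) = -2q^(1/2) + q^(3/2) - 2q^(5/2) + q^(7/2) - q^(9/2) + q^(11/2)
<D> = -A^-13 + A^-9 - A^-5 + 2A^-1 - A^3 + 2A^7; writhe +3
components 2, writhe +3 (11 crossings)
linking number lk(C1,C2) = 0
3-colorings: 3 of 3^11, det 8 — not tricolorable
note: det 8 = |V(-1)|; not divisible by 3, so not tricolorable


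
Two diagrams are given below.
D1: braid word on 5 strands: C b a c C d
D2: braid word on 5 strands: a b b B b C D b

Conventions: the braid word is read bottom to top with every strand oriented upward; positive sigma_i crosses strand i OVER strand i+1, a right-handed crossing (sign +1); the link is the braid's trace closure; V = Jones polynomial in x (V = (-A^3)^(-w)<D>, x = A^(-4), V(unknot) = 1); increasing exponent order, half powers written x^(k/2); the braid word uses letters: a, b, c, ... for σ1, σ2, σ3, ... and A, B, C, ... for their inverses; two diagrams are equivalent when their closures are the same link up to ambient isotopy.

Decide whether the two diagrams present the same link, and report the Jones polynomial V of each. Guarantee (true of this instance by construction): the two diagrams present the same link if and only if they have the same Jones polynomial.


same link: no
V(D1) = 1  [6 crossings, <D> = A^6, w = +2]
V(D2) = x + x^3 - x^4  [8 crossings, <D> = -A^-10 + A^-6 + A^2, w = +2]
insight: V(x) takes 2 values over 2 diagrams, fixing the grouping


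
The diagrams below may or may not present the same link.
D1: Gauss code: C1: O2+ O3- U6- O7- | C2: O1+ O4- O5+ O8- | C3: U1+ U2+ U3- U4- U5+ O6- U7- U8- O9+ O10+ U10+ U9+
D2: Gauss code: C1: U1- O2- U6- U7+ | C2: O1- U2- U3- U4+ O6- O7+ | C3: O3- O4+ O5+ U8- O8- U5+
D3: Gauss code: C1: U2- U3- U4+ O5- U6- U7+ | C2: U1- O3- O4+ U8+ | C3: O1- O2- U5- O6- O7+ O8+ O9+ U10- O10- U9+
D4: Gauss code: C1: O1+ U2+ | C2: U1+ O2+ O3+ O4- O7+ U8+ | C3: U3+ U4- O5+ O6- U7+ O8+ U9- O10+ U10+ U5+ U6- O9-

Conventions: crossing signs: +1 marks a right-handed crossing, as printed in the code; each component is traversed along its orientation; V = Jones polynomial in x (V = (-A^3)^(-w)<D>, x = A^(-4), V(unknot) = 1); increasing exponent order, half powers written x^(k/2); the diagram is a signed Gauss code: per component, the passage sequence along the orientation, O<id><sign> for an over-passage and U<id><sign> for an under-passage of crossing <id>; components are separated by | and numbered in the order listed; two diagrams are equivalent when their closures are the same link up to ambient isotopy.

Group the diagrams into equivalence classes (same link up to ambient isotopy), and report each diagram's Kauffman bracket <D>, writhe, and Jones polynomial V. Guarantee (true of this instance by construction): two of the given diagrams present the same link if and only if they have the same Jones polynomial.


grouping into links: {D1, D2, D3} | {D4}
V(D1) = x^-3 + x^-2 + x^-1 + 1  (w 0, c 10, <D> = 1 + A^4 + A^8 + A^12)
V(D2) = x^-3 + x^-2 + x^-1 + 1  (w -2, c 8, <D> = A^-6 + A^-2 + A^2 + A^6)
V(D3) = x^-3 + x^-2 + x^-1 + 1  [10 crossings, <D> = A^-6 + A^-2 + A^2 + A^6, w = -2]
V(D4) = x + 2x^3 + x^5  (w +4, c 10, <D> = A^-8 + 2 + A^8)
why: 2 classes among 4 diagrams; unequal V(x) rules out equality


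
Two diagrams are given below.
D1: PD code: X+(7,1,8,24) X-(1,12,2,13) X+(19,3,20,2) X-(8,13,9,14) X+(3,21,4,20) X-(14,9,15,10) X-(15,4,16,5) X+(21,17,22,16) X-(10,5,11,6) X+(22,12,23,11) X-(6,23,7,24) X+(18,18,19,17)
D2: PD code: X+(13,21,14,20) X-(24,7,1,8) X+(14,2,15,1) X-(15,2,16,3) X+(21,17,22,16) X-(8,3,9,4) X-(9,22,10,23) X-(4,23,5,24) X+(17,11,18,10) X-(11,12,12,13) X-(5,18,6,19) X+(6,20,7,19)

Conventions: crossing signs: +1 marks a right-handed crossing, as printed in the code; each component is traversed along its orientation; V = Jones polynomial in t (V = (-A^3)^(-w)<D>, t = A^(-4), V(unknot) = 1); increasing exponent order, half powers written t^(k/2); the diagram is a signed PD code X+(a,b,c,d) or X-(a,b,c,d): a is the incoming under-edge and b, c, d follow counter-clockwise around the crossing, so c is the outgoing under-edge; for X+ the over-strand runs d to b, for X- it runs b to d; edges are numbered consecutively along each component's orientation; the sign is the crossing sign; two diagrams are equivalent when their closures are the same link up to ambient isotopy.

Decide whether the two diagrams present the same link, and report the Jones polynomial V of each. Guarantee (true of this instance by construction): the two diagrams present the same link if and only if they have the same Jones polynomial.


equivalent: yes
V(D1) = -t^-3 + t^-2 - t^-1 + 3 - t + t^2 - t^3  (w 0, c 12, <D> = -A^-12 + A^-8 - A^-4 + 3 - A^4 + A^8 - A^12)
V(D2) = -t^-3 + t^-2 - t^-1 + 3 - t + t^2 - t^3  (w -2, c 12, <D> = -A^-18 + A^-14 - A^-10 + 3A^-6 - A^-2 + A^2 - A^6)
why: from 12 to 12 crossings by R-moves: one link, two diagrams


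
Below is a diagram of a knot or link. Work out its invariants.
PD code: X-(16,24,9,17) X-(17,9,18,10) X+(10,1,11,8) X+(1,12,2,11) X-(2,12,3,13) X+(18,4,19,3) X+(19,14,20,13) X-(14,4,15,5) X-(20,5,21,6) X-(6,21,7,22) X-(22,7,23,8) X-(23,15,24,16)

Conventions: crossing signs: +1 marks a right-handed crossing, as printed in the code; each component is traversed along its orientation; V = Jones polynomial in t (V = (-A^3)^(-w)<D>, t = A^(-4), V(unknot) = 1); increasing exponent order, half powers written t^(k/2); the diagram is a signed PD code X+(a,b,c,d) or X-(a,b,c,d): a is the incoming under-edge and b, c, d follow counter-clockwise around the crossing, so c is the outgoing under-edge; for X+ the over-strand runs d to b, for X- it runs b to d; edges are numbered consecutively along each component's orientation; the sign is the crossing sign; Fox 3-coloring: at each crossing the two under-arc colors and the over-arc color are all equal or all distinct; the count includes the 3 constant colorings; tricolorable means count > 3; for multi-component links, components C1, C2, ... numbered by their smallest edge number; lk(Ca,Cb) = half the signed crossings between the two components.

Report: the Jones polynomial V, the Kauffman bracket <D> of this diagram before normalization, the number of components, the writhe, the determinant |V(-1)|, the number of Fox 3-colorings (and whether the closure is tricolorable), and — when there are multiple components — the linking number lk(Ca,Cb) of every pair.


V = t^-5 + 2t^-3 + t^-1
<D> = A^-8 + 2 + A^8 (w = -4)
3 components over 12 crossings, w = -4
lk(C1,C2): 0
lk(C1,C3) = -1
linking number lk(C2,C3) = -1
3 Fox colorings among 3^12, |V(-1)| = 4: not tricolorable
why: the 3 component pairs carry total linking -2


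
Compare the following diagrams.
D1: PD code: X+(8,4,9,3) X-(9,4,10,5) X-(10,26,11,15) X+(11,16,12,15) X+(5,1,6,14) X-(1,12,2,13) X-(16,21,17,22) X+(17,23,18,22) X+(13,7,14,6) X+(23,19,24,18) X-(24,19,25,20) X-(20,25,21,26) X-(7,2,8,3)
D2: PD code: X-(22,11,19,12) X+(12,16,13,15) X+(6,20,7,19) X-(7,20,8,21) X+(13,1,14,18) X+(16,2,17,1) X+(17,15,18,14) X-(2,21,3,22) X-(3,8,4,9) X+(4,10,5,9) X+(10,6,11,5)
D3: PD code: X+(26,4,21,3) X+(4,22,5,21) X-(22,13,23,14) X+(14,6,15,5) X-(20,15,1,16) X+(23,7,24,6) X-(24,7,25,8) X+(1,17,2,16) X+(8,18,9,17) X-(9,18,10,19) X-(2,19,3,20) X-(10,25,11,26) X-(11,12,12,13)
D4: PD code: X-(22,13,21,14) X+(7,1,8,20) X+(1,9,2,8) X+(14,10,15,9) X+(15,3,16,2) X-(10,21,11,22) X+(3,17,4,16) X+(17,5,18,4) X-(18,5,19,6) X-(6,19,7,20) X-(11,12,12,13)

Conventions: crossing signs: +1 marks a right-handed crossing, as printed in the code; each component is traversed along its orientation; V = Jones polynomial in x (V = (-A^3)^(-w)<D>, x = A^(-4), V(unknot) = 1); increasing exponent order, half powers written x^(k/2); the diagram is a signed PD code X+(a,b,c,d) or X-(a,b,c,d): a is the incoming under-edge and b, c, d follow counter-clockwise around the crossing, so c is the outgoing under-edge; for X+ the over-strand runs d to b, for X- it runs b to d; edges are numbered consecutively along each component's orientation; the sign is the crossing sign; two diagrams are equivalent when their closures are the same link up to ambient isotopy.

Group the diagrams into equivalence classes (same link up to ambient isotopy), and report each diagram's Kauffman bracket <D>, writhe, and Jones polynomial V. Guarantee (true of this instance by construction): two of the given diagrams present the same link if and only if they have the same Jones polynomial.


classes: {D1} | {D2, D4} | {D3}
V(D1) = -x^(-5/2) - x^(5/2)  [13 crossings, <D> = A^-13 + A^7, w = -1]
V(D2) = -x^(-3/2) - 2x^(1/2) + x^(3/2) - x^(5/2) + x^(7/2)  [11 crossings, <D> = -A^-5 + A^-1 - A^3 + 2A^7 + A^15, w = +3]
D3 (bracket -A^-17 + 2A^-13 - A^-9 + 2A^-5 - A^-1 + A^3; 13 crossings at w = -1): V = -x^(-3/2) + x^(-1/2) - 2x^(1/2) + x^(3/2) - 2x^(5/2) + x^(7/2)
V(D4) = -x^(-3/2) - 2x^(1/2) + x^(3/2) - x^(5/2) + x^(7/2)  [11 crossings, <D> = -A^-11 + A^-7 - A^-3 + 2A + A^9, w = +1]
note: 3 values of V(x) split the 4 diagrams


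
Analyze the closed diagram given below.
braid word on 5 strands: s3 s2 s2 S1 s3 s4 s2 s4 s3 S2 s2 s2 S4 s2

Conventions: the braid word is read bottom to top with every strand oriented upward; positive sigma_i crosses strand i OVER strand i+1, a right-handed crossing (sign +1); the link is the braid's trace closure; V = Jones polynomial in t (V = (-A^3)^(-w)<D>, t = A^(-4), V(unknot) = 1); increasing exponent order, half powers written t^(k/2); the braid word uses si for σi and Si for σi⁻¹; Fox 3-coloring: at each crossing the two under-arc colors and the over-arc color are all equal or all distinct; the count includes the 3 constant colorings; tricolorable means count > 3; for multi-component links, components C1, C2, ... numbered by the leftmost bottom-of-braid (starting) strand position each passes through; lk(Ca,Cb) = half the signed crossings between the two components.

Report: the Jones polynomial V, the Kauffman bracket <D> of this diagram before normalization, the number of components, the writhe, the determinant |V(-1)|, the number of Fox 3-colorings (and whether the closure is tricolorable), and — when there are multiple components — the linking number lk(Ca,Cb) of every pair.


Jones polynomial: V(t) = t^3 - t^4 + 2t^5 - t^6 + 2t^7 - 2t^8 + t^9 - t^10
<D> = -A^-16 + A^-12 - 2A^-8 + 2A^-4 - 1 + 2A^4 - A^8 + A^12; writhe +8
components 1, writhe +8 (14 crossings)
3-colorings: 3 of 3^14, det 11 — not tricolorable
note: the span of V is 7, forcing >= 7 crossings in any diagram


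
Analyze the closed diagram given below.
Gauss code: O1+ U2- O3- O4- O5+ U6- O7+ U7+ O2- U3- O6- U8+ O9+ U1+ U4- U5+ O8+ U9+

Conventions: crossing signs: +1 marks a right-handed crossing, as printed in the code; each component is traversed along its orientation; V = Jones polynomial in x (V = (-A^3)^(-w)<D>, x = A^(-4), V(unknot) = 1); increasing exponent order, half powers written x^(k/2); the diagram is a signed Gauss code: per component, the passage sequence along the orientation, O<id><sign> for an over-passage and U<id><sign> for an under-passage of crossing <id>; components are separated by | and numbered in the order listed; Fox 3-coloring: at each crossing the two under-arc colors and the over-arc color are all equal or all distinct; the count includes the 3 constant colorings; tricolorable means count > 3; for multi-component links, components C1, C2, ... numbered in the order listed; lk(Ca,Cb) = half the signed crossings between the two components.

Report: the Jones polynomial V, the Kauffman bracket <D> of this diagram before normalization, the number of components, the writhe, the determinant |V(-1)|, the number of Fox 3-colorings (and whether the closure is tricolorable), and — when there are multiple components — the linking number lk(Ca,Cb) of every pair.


V(x) = -x^-3 + x^-2 - x^-1 + 3 - x + x^2 - x^3
bracket: A^-9 - A^-5 + A^-1 - 3A^3 + A^7 - A^11 + A^15, w = +1
1 component, writhe +1, over 9 crossings
det 9, colorings 27 of 3^9 — tricolorable
observation: the span of V is 6, forcing >= 6 crossings in any diagram


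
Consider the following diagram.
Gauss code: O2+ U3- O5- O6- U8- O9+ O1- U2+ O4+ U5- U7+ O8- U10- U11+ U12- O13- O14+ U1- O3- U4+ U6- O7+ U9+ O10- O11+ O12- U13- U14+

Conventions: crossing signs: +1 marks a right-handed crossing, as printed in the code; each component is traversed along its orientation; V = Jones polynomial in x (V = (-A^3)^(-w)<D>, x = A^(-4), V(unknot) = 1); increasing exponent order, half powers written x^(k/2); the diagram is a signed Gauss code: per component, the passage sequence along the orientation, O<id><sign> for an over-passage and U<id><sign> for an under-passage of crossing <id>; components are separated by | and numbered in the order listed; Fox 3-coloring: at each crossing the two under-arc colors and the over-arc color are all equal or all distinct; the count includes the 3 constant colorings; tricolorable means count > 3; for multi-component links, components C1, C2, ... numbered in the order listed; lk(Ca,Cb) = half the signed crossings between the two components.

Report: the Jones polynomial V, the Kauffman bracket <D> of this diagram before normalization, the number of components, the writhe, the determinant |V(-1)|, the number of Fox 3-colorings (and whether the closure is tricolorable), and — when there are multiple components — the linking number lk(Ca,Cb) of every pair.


V = x^-6 - 2x^-5 + 3x^-4 - 4x^-3 + 4x^-2 - 4x^-1 + 4 - 2x + x^2
<D> = A^-14 - 2A^-10 + 4A^-6 - 4A^-2 + 4A^2 - 4A^6 + 3A^10 - 2A^14 + A^18 (w = -2)
1 component over 14 crossings, w = -2
3 Fox colorings among 3^14, |V(-1)| = 25: not tricolorable
why: det 25 = |V(-1)|; not divisible by 3, so not tricolorable


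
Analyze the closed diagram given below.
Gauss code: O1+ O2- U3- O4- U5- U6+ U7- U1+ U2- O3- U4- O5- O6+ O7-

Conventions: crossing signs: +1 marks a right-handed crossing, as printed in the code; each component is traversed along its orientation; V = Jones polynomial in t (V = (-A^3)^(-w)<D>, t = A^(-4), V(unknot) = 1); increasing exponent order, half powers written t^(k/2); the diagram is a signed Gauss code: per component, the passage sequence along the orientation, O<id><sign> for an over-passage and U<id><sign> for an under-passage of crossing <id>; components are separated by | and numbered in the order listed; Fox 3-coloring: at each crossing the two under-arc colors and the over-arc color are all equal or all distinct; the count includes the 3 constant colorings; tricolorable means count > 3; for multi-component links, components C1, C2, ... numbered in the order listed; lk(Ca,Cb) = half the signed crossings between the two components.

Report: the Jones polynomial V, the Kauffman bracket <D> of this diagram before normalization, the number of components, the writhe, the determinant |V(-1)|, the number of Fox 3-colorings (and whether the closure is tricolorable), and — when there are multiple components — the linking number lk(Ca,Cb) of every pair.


Jones polynomial: V(t) = -t^-4 + t^-3 + t^-1
<D> = -A^-5 - A^3 + A^7; writhe -3
components 1, writhe -3 (7 crossings)
3-colorings: 9 of 3^7, det 3 — tricolorable
note: w = -3 shifts under R1 moves; the (-A^3)^(3) factor cancels that in V
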